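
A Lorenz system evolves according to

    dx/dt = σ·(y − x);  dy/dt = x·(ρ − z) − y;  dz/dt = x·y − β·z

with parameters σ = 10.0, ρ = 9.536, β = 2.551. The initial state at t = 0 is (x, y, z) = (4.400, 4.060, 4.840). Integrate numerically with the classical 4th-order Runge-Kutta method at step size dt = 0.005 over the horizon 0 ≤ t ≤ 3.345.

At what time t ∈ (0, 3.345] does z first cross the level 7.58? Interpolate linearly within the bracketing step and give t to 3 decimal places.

t=0.000: state=(4.400, 4.060, 4.840)
step 1 (dt=0.005): k1=(-3.400, 16.602, 5.517), k2=(-2.900, 16.460, 5.630), k3=(-2.916, 16.465, 5.633), k4=(-2.431, 16.328, 5.747); state += dt/6·(k1+2k2+2k3+k4)
t=0.005: state=(4.385, 4.142, 4.868)
t=0.010: state=(4.376, 4.223, 4.897)
t=0.015: state=(4.370, 4.303, 4.928)
continuing one RK4 step at a time; state shown every 40 steps (Δt=0.2):
t=0.200: state=(5.635, 6.531, 7.199)
t=0.220: state=(5.809, 6.645, 7.577)
next step: t=0.225: state=(5.850, 6.667, 7.674) — z has crossed 7.58
linear interpolation between t=0.220 (7.57682) and t=0.225 (7.67357) → t≈0.220

t = 0.220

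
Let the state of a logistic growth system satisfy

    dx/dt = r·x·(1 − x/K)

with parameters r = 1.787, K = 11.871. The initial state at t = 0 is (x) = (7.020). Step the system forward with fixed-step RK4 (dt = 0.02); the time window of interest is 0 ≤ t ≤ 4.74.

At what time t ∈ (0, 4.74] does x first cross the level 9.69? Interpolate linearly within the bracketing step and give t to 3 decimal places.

t=0.000: state=(7.020)
step 1 (dt=0.02): k1=(5.126), k2=(5.109), k3=(5.109), k4=(5.091); state += dt/6·(k1+2k2+2k3+k4)
t=0.020: state=(7.122)
t=0.040: state=(7.224)
t=0.060: state=(7.324)
continuing one RK4 step at a time; state shown every 10 steps (Δt=0.2):
t=0.200: state=(8.003)
t=0.400: state=(8.871)
t=0.600: state=(9.600)
t=0.620: state=(9.665)
next step: t=0.640: state=(9.729) — x has crossed 9.69
linear interpolation between t=0.620 (9.66534) and t=0.640 (9.72880) → t≈0.628

t = 0.628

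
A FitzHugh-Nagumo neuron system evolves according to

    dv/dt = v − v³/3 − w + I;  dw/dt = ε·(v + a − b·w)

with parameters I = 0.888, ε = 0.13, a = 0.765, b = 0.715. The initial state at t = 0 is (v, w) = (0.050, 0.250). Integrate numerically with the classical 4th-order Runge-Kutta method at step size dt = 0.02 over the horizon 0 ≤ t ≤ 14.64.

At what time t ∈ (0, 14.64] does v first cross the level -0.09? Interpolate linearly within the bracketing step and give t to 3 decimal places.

t=0.000: state=(0.050, 0.250)
step 1 (dt=0.02): k1=(0.688, 0.083), k2=(0.694, 0.084), k3=(0.694, 0.084), k4=(0.700, 0.084); state += dt/6·(k1+2k2+2k3+k4)
t=0.020: state=(0.064, 0.252)
t=0.040: state=(0.078, 0.253)
t=0.060: state=(0.092, 0.255)
continuing one RK4 step at a time; state shown every 25 steps (Δt=0.5):
t=0.500: state=(0.477, 0.303)
t=1.000: state=(1.045, 0.386)
t=1.500: state=(1.536, 0.500)
t=2.000: state=(1.755, 0.632)
t=2.500: state=(1.795, 0.765)
t=3.000: state=(1.769, 0.893)
t=3.500: state=(1.722, 1.012)
t=4.000: state=(1.668, 1.122)
t=4.500: state=(1.610, 1.224)
t=5.000: state=(1.551, 1.317)
t=5.500: state=(1.489, 1.402)
t=6.000: state=(1.425, 1.480)
t=6.500: state=(1.358, 1.549)
t=7.000: state=(1.287, 1.612)
t=7.500: state=(1.210, 1.666)
t=8.000: state=(1.127, 1.714)
t=8.500: state=(1.033, 1.753)
t=9.000: state=(0.925, 1.784)
t=9.500: state=(0.795, 1.807)
t=10.000: state=(0.628, 1.818)
t=10.500: state=(0.398, 1.817)
t=11.000: state=(0.053, 1.799)
t=11.140: state=(-0.075, 1.789)
next step: t=11.160: state=(-0.095, 1.787) — v has crossed -0.09
linear interpolation between t=11.140 (-0.07534) and t=11.160 (-0.09504) → t≈11.155

t = 11.155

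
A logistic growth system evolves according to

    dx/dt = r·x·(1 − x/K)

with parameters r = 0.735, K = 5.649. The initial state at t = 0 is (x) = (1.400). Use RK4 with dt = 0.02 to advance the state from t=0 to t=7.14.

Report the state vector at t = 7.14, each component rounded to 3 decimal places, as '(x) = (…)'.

(x) = (5.560)

t=0.000: state=(1.400)
step 1 (dt=0.02): k1=(0.774), k2=(0.777), k3=(0.777), k4=(0.780); state += dt/6·(k1+2k2+2k3+k4)
t=0.020: state=(1.416)
t=0.040: state=(1.431)
t=0.060: state=(1.447)
continuing one RK4 step at a time; state shown every 25 steps (Δt=0.5):
t=0.500: state=(1.821)
t=1.000: state=(2.301)
t=1.500: state=(2.814)
t=2.000: state=(3.327)
t=2.500: state=(3.809)
t=3.000: state=(4.233)
t=3.500: state=(4.586)
t=4.000: state=(4.868)
t=4.500: state=(5.084)
t=5.000: state=(5.245)
t=5.500: state=(5.363)
t=6.000: state=(5.448)
t=6.500: state=(5.508)
t=7.000: state=(5.551)
t=7.140: state=(5.560)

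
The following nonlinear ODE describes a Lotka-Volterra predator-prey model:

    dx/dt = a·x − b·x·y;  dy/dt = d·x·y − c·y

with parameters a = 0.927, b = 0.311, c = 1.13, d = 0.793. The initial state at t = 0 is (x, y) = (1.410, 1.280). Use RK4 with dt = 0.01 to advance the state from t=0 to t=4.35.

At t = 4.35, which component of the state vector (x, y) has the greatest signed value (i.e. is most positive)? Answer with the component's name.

largest component: y

t=0.000: state=(1.410, 1.280)
step 1 (dt=0.01): k1=(0.746, -0.015), k2=(0.748, -0.011), k3=(0.748, -0.011), k4=(0.750, -0.008); state += dt/6·(k1+2k2+2k3+k4)
t=0.010: state=(1.417, 1.280)
t=0.020: state=(1.425, 1.280)
t=0.030: state=(1.433, 1.280)
continuing one RK4 step at a time; state shown every 20 steps (Δt=0.2):
t=0.200: state=(1.567, 1.293)
t=0.400: state=(1.738, 1.340)
t=0.600: state=(1.920, 1.429)
t=0.800: state=(2.106, 1.568)
t=1.000: state=(2.286, 1.773)
t=1.200: state=(2.444, 2.058)
t=1.400: state=(2.559, 2.443)
t=1.600: state=(2.607, 2.939)
t=1.800: state=(2.566, 3.538)
t=2.000: state=(2.429, 4.199)
t=2.200: state=(2.206, 4.842)
t=2.400: state=(1.932, 5.365)
t=2.600: state=(1.647, 5.684)
t=2.800: state=(1.387, 5.764)
t=3.000: state=(1.170, 5.629)
t=3.200: state=(1.001, 5.330)
t=3.400: state=(0.875, 4.932)
t=3.600: state=(0.786, 4.486)
t=3.800: state=(0.726, 4.033)
t=4.000: state=(0.689, 3.599)
t=4.200: state=(0.672, 3.197)
t=4.350: state=(0.669, 2.923)
compare at T: x=0.669, y=2.923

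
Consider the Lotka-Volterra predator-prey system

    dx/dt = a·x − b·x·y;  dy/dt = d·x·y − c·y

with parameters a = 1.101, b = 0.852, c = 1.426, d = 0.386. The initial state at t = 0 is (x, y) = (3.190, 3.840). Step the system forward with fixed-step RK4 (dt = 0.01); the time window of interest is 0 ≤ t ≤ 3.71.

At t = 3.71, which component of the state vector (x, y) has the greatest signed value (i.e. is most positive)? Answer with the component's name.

largest component: x

t=0.000: state=(3.190, 3.840)
step 1 (dt=0.01): k1=(-6.924, -0.747), k2=(-6.839, -0.798), k3=(-6.840, -0.797), k4=(-6.755, -0.847); state += dt/6·(k1+2k2+2k3+k4)
t=0.010: state=(3.122, 3.832)
t=0.020: state=(3.055, 3.823)
t=0.030: state=(2.990, 3.813)
continuing one RK4 step at a time; state shown every 20 steps (Δt=0.2):
t=0.200: state=(2.113, 3.530)
t=0.400: state=(1.503, 3.045)
t=0.600: state=(1.165, 2.534)
t=0.800: state=(0.982, 2.068)
t=1.000: state=(0.891, 1.671)
t=1.200: state=(0.859, 1.344)
t=1.400: state=(0.872, 1.080)
t=1.600: state=(0.921, 0.870)
t=1.800: state=(1.004, 0.704)
t=2.000: state=(1.123, 0.575)
t=2.200: state=(1.281, 0.474)
t=2.400: state=(1.482, 0.396)
t=2.600: state=(1.736, 0.337)
t=2.800: state=(2.051, 0.293)
t=3.000: state=(2.438, 0.262)
t=3.200: state=(2.911, 0.242)
t=3.400: state=(3.485, 0.233)
t=3.600: state=(4.175, 0.235)
t=3.710: state=(4.608, 0.242)
compare at T: x=4.608, y=0.242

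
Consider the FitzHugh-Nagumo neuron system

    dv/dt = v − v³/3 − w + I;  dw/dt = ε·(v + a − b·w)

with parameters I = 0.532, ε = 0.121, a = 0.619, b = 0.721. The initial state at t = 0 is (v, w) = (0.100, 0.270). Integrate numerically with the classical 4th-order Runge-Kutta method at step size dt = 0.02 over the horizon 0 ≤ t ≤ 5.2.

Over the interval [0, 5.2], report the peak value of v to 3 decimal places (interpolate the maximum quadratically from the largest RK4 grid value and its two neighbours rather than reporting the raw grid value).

max v = 1.608

t=0.000: state=(0.100, 0.270)
step 1 (dt=0.02): k1=(0.362, 0.063), k2=(0.365, 0.064), k3=(0.365, 0.064), k4=(0.368, 0.064); state += dt/6·(k1+2k2+2k3+k4)
t=0.020: state=(0.107, 0.271)
t=0.040: state=(0.115, 0.273)
t=0.060: state=(0.122, 0.274)
continuing one RK4 step at a time; state shown every 10 steps (Δt=0.2):
t=0.200: state=(0.179, 0.283)
t=0.400: state=(0.271, 0.299)
t=0.600: state=(0.378, 0.316)
t=0.800: state=(0.501, 0.336)
t=1.000: state=(0.639, 0.359)
t=1.200: state=(0.790, 0.385)
t=1.400: state=(0.946, 0.414)
t=1.600: state=(1.099, 0.446)
t=1.800: state=(1.240, 0.481)
t=2.000: state=(1.359, 0.519)
t=2.200: state=(1.453, 0.559)
t=2.400: state=(1.521, 0.599)
t=2.600: state=(1.567, 0.641)
t=2.800: state=(1.593, 0.683)
t=3.000: state=(1.606, 0.724)
t=3.200: state=(1.608, 0.765)
t=3.400: state=(1.602, 0.805)
t=3.600: state=(1.592, 0.844)
t=3.800: state=(1.577, 0.883)
t=4.000: state=(1.560, 0.920)
t=4.200: state=(1.540, 0.956)
t=4.400: state=(1.519, 0.991)
t=4.600: state=(1.497, 1.025)
t=4.800: state=(1.474, 1.058)
t=5.000: state=(1.449, 1.089)
t=5.200: state=(1.424, 1.120)
largest grid value and its neighbours: v(3.120)=1.60799, v(3.140)=1.60806, v(3.160)=1.60804
parabola through these three points peaks at t≈3.146 with v≈1.60806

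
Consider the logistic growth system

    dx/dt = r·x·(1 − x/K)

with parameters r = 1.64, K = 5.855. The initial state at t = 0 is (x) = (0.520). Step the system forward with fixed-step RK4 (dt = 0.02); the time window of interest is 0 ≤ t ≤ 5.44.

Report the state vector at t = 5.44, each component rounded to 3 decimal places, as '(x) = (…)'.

t=0.000: state=(0.520)
step 1 (dt=0.02): k1=(0.777), k2=(0.788), k3=(0.788), k4=(0.798); state += dt/6·(k1+2k2+2k3+k4)
t=0.020: state=(0.536)
t=0.040: state=(0.552)
t=0.060: state=(0.569)
continuing one RK4 step at a time; state shown every 10 steps (Δt=0.2):
t=0.200: state=(0.698)
t=0.400: state=(0.926)
t=0.600: state=(1.211)
t=0.800: state=(1.556)
t=1.000: state=(1.958)
t=1.200: state=(2.406)
t=1.400: state=(2.880)
t=1.600: state=(3.357)
t=1.800: state=(3.812)
t=2.000: state=(4.224)
t=2.200: state=(4.581)
t=2.400: state=(4.878)
t=2.600: state=(5.117)
t=2.800: state=(5.304)
t=3.000: state=(5.447)
t=3.200: state=(5.555)
t=3.400: state=(5.636)
t=3.600: state=(5.696)
t=3.800: state=(5.739)
t=4.000: state=(5.771)
t=4.200: state=(5.794)
t=4.400: state=(5.811)
t=4.600: state=(5.823)
t=4.800: state=(5.832)
t=5.000: state=(5.839)
t=5.200: state=(5.843)
t=5.400: state=(5.846)
t=5.440: state=(5.847)

(x) = (5.847)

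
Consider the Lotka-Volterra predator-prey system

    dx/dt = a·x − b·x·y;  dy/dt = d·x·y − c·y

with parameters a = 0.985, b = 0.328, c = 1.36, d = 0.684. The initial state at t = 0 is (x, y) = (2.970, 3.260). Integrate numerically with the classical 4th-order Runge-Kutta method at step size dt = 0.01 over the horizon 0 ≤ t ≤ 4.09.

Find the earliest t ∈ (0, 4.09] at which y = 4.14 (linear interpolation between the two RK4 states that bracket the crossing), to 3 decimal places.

t = 0.398

t=0.000: state=(2.970, 3.260)
step 1 (dt=0.01): k1=(-0.250, 2.189), k2=(-0.261, 2.194), k3=(-0.261, 2.193), k4=(-0.271, 2.198); state += dt/6·(k1+2k2+2k3+k4)
t=0.010: state=(2.967, 3.282)
t=0.020: state=(2.965, 3.304)
t=0.030: state=(2.962, 3.326)
continuing one RK4 step at a time; state shown every 20 steps (Δt=0.2):
t=0.200: state=(2.878, 3.709)
t=0.390: state=(2.718, 4.123)
next step: t=0.400: state=(2.708, 4.144) — y has crossed 4.14
linear interpolation between t=0.390 (4.12308) and t=0.400 (4.14357) → t≈0.398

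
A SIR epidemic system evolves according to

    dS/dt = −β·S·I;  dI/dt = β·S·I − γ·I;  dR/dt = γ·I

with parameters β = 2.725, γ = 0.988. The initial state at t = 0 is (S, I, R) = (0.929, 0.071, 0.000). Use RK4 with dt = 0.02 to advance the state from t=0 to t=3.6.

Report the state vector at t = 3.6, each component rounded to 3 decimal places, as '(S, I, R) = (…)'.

t=0.000: state=(0.929, 0.071, 0.000)
step 1 (dt=0.02): k1=(-0.180, 0.110, 0.070), k2=(-0.182, 0.111, 0.071), k3=(-0.182, 0.111, 0.071), k4=(-0.185, 0.112, 0.072); state += dt/6·(k1+2k2+2k3+k4)
t=0.020: state=(0.925, 0.073, 0.001)
t=0.040: state=(0.922, 0.075, 0.003)
t=0.060: state=(0.918, 0.078, 0.004)
continuing one RK4 step at a time; state shown every 10 steps (Δt=0.2):
t=0.200: state=(0.888, 0.096, 0.016)
t=0.400: state=(0.836, 0.126, 0.038)
t=0.600: state=(0.774, 0.160, 0.066)
t=0.800: state=(0.702, 0.196, 0.102)
t=1.000: state=(0.625, 0.231, 0.144)
t=1.200: state=(0.546, 0.261, 0.193)
t=1.400: state=(0.471, 0.283, 0.247)
t=1.600: state=(0.402, 0.294, 0.304)
t=1.800: state=(0.342, 0.296, 0.362)
t=2.000: state=(0.292, 0.288, 0.420)
t=2.200: state=(0.250, 0.274, 0.476)
t=2.400: state=(0.217, 0.255, 0.528)
t=2.600: state=(0.189, 0.234, 0.576)
t=2.800: state=(0.168, 0.212, 0.620)
t=3.000: state=(0.150, 0.189, 0.660)
t=3.200: state=(0.136, 0.168, 0.695)
t=3.400: state=(0.125, 0.148, 0.727)
t=3.600: state=(0.116, 0.130, 0.754)

(S, I, R) = (0.116, 0.130, 0.754)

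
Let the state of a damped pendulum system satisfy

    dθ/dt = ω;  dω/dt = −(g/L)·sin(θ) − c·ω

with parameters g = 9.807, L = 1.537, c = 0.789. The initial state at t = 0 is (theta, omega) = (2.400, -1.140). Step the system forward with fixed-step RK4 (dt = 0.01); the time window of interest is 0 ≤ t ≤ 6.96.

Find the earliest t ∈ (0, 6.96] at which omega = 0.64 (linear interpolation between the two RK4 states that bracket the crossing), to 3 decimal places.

t=0.000: state=(2.400, -1.140)
step 1 (dt=0.01): k1=(-1.140, -3.410), k2=(-1.157, -3.424), k3=(-1.157, -3.424), k4=(-1.174, -3.438); state += dt/6·(k1+2k2+2k3+k4)
t=0.010: state=(2.388, -1.174)
t=0.020: state=(2.377, -1.209)
t=0.030: state=(2.364, -1.244)
continuing one RK4 step at a time; state shown every 25 steps (Δt=0.25):
t=0.250: state=(2.001, -2.087)
t=0.500: state=(1.347, -3.126)
t=0.750: state=(0.478, -3.673)
t=1.000: state=(-0.387, -3.040)
t=1.250: state=(-0.970, -1.555)
t=1.500: state=(-1.159, 0.012)
t=1.610: state=(-1.124, 0.624)
next step: t=1.620: state=(-1.117, 0.676) — omega has crossed 0.64
linear interpolation between t=1.610 (0.62377) and t=1.620 (0.67609) → t≈1.613

t = 1.613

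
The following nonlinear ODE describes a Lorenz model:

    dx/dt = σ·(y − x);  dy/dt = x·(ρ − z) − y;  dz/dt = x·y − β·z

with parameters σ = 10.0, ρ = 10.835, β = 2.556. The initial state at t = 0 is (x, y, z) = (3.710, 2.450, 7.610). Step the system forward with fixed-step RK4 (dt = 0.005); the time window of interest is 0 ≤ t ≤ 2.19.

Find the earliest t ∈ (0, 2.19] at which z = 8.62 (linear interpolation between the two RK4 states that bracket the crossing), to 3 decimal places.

t=0.000: state=(3.710, 2.450, 7.610)
step 1 (dt=0.005): k1=(-12.600, 9.515, -10.362), k2=(-12.047, 9.485, -10.285), k3=(-12.062, 9.489, -10.282), k4=(-11.522, 9.460, -10.205); state += dt/6·(k1+2k2+2k3+k4)
t=0.005: state=(3.650, 2.497, 7.559)
t=0.010: state=(3.595, 2.545, 7.508)
t=0.015: state=(3.545, 2.592, 7.458)
continuing one RK4 step at a time; state shown every 20 steps (Δt=0.1):
t=0.100: state=(3.259, 3.396, 6.763)
t=0.200: state=(3.735, 4.482, 6.445)
t=0.300: state=(4.665, 5.737, 6.898)
t=0.400: state=(5.768, 6.824, 8.284)
t=0.415: state=(5.923, 6.933, 8.565)
next step: t=0.420: state=(5.973, 6.964, 8.661) — z has crossed 8.62
linear interpolation between t=0.415 (8.56460) and t=0.420 (8.66117) → t≈0.418

t = 0.418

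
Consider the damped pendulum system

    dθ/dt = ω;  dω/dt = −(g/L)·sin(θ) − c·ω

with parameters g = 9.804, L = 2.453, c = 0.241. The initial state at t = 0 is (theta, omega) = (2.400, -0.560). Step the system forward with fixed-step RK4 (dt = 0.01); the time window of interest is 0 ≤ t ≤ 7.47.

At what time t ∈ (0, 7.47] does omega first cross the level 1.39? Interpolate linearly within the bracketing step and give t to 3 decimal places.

t = 2.393

t=0.000: state=(2.400, -0.560)
step 1 (dt=0.01): k1=(-0.560, -2.565), k2=(-0.573, -2.570), k3=(-0.573, -2.570), k4=(-0.586, -2.575); state += dt/6·(k1+2k2+2k3+k4)
t=0.010: state=(2.394, -0.586)
t=0.020: state=(2.388, -0.612)
t=0.030: state=(2.382, -0.637)
continuing one RK4 step at a time; state shown every 25 steps (Δt=0.25):
t=0.250: state=(2.176, -1.248)
t=0.500: state=(1.766, -2.056)
t=0.750: state=(1.146, -2.885)
t=1.000: state=(0.352, -3.364)
t=1.250: state=(-0.473, -3.101)
t=1.500: state=(-1.146, -2.217)
t=1.750: state=(-1.566, -1.142)
t=2.000: state=(-1.721, -0.111)
t=2.250: state=(-1.627, 0.858)
t=2.390: state=(-1.470, 1.379)
next step: t=2.400: state=(-1.456, 1.415) — omega has crossed 1.39
linear interpolation between t=2.390 (1.37884) and t=2.400 (1.41520) → t≈2.393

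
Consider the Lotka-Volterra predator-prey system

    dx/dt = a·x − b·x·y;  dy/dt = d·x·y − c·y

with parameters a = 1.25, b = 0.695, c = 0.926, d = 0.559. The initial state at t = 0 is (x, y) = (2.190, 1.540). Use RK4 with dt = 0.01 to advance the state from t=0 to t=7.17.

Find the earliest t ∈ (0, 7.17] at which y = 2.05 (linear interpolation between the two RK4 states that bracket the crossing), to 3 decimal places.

t = 0.850

t=0.000: state=(2.190, 1.540)
step 1 (dt=0.01): k1=(0.394, 0.459), k2=(0.390, 0.462), k3=(0.390, 0.462), k4=(0.387, 0.464); state += dt/6·(k1+2k2+2k3+k4)
t=0.010: state=(2.194, 1.545)
t=0.020: state=(2.198, 1.549)
t=0.030: state=(2.202, 1.554)
continuing one RK4 step at a time; state shown every 25 steps (Δt=0.25):
t=0.250: state=(2.266, 1.669)
t=0.500: state=(2.288, 1.821)
t=0.750: state=(2.247, 1.985)
t=0.850: state=(2.213, 2.050)
next step: t=0.860: state=(2.209, 2.056) — y has crossed 2.05
linear interpolation between t=0.850 (2.04983) and t=0.860 (2.05619) → t≈0.850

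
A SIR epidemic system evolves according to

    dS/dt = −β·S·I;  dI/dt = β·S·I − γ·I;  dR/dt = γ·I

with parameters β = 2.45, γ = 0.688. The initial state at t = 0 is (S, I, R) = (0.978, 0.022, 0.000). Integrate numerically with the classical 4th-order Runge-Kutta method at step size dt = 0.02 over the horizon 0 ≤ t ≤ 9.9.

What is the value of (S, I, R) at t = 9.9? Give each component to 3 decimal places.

(S, I, R) = (0.032, 0.009, 0.959)

t=0.000: state=(0.978, 0.022, 0.000)
step 1 (dt=0.02): k1=(-0.053, 0.038, 0.015), k2=(-0.054, 0.038, 0.015), k3=(-0.054, 0.038, 0.015), k4=(-0.054, 0.039, 0.016); state += dt/6·(k1+2k2+2k3+k4)
t=0.020: state=(0.977, 0.023, 0.000)
t=0.040: state=(0.976, 0.024, 0.001)
t=0.060: state=(0.975, 0.024, 0.001)
continuing one RK4 step at a time; state shown every 25 steps (Δt=0.5):
t=0.500: state=(0.938, 0.051, 0.012)
t=1.000: state=(0.854, 0.108, 0.038)
t=1.500: state=(0.709, 0.201, 0.090)
t=2.000: state=(0.520, 0.303, 0.177)
t=2.500: state=(0.344, 0.363, 0.294)
t=3.000: state=(0.219, 0.361, 0.420)
t=3.500: state=(0.144, 0.318, 0.537)
t=4.000: state=(0.101, 0.262, 0.637)
t=4.500: state=(0.076, 0.207, 0.717)
t=5.000: state=(0.061, 0.159, 0.780)
t=5.500: state=(0.051, 0.121, 0.828)
t=6.000: state=(0.045, 0.091, 0.864)
t=6.500: state=(0.041, 0.068, 0.891)
t=7.000: state=(0.038, 0.050, 0.911)
t=7.500: state=(0.036, 0.037, 0.926)
t=8.000: state=(0.035, 0.028, 0.938)
t=8.500: state=(0.034, 0.020, 0.946)
t=9.000: state=(0.033, 0.015, 0.952)
t=9.500: state=(0.032, 0.011, 0.956)
t=9.900: state=(0.032, 0.009, 0.959)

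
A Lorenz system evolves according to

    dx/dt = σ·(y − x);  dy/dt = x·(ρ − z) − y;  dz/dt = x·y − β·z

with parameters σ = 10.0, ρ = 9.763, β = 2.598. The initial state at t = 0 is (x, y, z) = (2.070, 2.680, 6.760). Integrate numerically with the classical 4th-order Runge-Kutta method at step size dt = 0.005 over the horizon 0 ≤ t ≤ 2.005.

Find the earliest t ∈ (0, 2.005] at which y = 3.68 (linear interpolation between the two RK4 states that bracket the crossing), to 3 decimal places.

t=0.000: state=(2.070, 2.680, 6.760)
step 1 (dt=0.005): k1=(6.100, 3.536, -12.015), k2=(6.036, 3.636, -11.878), k3=(6.040, 3.634, -11.878), k4=(5.980, 3.733, -11.741); state += dt/6·(k1+2k2+2k3+k4)
t=0.005: state=(2.100, 2.698, 6.701)
t=0.010: state=(2.130, 2.717, 6.643)
t=0.015: state=(2.159, 2.737, 6.586)
continuing one RK4 step at a time; state shown every 20 steps (Δt=0.1):
t=0.100: state=(2.635, 3.220, 5.826)
t=0.155: state=(2.981, 3.662, 5.546)
next step: t=0.160: state=(3.016, 3.707, 5.529) — y has crossed 3.68
linear interpolation between t=0.155 (3.66229) and t=0.160 (3.70722) → t≈0.157

t = 0.157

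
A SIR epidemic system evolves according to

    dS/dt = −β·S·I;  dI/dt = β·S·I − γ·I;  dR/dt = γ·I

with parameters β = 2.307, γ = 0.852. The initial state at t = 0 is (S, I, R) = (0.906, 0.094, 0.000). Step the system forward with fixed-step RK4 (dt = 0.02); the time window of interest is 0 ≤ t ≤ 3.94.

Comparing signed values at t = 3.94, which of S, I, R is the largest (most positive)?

largest component: R

t=0.000: state=(0.906, 0.094, 0.000)
step 1 (dt=0.02): k1=(-0.196, 0.116, 0.080), k2=(-0.198, 0.117, 0.081), k3=(-0.198, 0.117, 0.081), k4=(-0.200, 0.118, 0.082); state += dt/6·(k1+2k2+2k3+k4)
t=0.020: state=(0.902, 0.096, 0.002)
t=0.040: state=(0.898, 0.099, 0.003)
t=0.060: state=(0.894, 0.101, 0.005)
continuing one RK4 step at a time; state shown every 10 steps (Δt=0.2):
t=0.200: state=(0.863, 0.119, 0.018)
t=0.400: state=(0.811, 0.148, 0.041)
t=0.600: state=(0.752, 0.179, 0.069)
t=0.800: state=(0.688, 0.211, 0.102)
t=1.000: state=(0.620, 0.240, 0.140)
t=1.200: state=(0.551, 0.265, 0.183)
t=1.400: state=(0.486, 0.284, 0.230)
t=1.600: state=(0.425, 0.295, 0.280)
t=1.800: state=(0.370, 0.299, 0.331)
t=2.000: state=(0.323, 0.296, 0.381)
t=2.200: state=(0.282, 0.287, 0.431)
t=2.400: state=(0.248, 0.273, 0.479)
t=2.600: state=(0.219, 0.257, 0.524)
t=2.800: state=(0.195, 0.238, 0.566)
t=3.000: state=(0.176, 0.219, 0.605)
t=3.200: state=(0.160, 0.199, 0.641)
t=3.400: state=(0.146, 0.180, 0.673)
t=3.600: state=(0.135, 0.162, 0.702)
t=3.800: state=(0.126, 0.145, 0.729)
t=3.940: state=(0.120, 0.134, 0.745)
compare at T: S=0.120, I=0.134, R=0.745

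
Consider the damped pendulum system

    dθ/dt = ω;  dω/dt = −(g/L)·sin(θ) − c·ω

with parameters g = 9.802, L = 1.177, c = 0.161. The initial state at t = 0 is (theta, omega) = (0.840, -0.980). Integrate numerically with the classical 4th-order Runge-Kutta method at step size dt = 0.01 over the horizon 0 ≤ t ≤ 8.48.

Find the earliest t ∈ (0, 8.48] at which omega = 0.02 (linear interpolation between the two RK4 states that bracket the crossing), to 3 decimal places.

t=0.000: state=(0.840, -0.980)
step 1 (dt=0.01): k1=(-0.980, -6.044), k2=(-1.010, -6.011), k3=(-1.010, -6.011), k4=(-1.040, -5.977); state += dt/6·(k1+2k2+2k3+k4)
t=0.010: state=(0.830, -1.040)
t=0.020: state=(0.819, -1.100)
t=0.030: state=(0.808, -1.158)
continuing one RK4 step at a time; state shown every 50 steps (Δt=0.5):
t=0.500: state=(-0.164, -2.365)
t=0.990: state=(-0.832, -0.003)
next step: t=1.000: state=(-0.832, 0.058) — omega has crossed 0.02
linear interpolation between t=0.990 (-0.00317) and t=1.000 (0.05836) → t≈0.994

t = 0.994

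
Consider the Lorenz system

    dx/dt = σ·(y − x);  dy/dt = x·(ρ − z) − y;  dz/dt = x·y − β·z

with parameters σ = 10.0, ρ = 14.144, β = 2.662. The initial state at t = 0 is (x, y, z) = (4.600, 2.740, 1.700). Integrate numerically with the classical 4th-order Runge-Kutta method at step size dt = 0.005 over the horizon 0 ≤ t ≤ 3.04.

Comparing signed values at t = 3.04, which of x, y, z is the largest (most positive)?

largest component: z

t=0.000: state=(4.600, 2.740, 1.700)
step 1 (dt=0.005): k1=(-18.600, 54.502, 8.079), k2=(-16.772, 53.696, 8.518), k3=(-16.838, 53.749, 8.519), k4=(-15.071, 52.994, 8.948); state += dt/6·(k1+2k2+2k3+k4)
t=0.005: state=(4.516, 3.009, 1.743)
t=0.010: state=(4.449, 3.270, 1.789)
t=0.015: state=(4.398, 3.526, 1.840)
continuing one RK4 step at a time; state shown every 20 steps (Δt=0.1):
t=0.100: state=(5.226, 7.578, 3.465)
t=0.200: state=(8.455, 12.116, 8.772)
t=0.300: state=(11.020, 11.537, 17.802)
t=0.400: state=(8.807, 4.507, 20.946)
t=0.500: state=(4.435, 0.723, 17.367)
t=0.600: state=(1.838, 0.255, 13.405)
t=0.700: state=(0.918, 0.497, 10.311)
t=0.800: state=(0.772, 0.836, 7.948)
t=0.900: state=(0.985, 1.342, 6.173)
t=1.000: state=(1.508, 2.225, 4.923)
t=1.100: state=(2.497, 3.810, 4.300)
t=1.200: state=(4.251, 6.500, 4.826)
t=1.300: state=(6.986, 10.083, 7.886)
t=1.400: state=(9.723, 11.495, 14.479)
t=1.500: state=(9.490, 7.195, 19.515)
t=1.600: state=(6.186, 2.624, 18.200)
t=1.700: state=(3.322, 1.299, 14.665)
t=1.800: state=(2.053, 1.420, 11.528)
t=1.900: state=(1.842, 1.980, 9.111)
t=2.000: state=(2.255, 2.935, 7.415)
t=2.100: state=(3.229, 4.522, 6.575)
t=2.200: state=(4.892, 6.931, 7.092)
t=2.300: state=(7.187, 9.570, 9.928)
t=2.400: state=(9.035, 9.947, 14.945)
t=2.500: state=(8.512, 6.633, 18.116)
t=2.600: state=(6.032, 3.420, 16.995)
t=2.700: state=(3.904, 2.374, 14.193)
t=2.800: state=(2.963, 2.549, 11.575)
t=2.900: state=(2.954, 3.306, 9.608)
t=3.000: state=(3.621, 4.597, 8.491)
t=3.040: state=(4.061, 5.280, 8.353)
compare at T: x=4.061, y=5.280, z=8.353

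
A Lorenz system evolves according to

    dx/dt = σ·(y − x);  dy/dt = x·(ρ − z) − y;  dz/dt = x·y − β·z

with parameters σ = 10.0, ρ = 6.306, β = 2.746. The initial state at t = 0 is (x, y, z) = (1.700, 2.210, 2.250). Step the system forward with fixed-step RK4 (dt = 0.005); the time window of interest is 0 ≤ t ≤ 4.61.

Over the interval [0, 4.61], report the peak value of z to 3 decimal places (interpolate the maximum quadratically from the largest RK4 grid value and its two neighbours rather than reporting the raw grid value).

max z = 6.969

t=0.000: state=(1.700, 2.210, 2.250)
step 1 (dt=0.005): k1=(5.100, 4.685, -2.421), k2=(5.090, 4.736, -2.357), k3=(5.091, 4.735, -2.357), k4=(5.082, 4.785, -2.292); state += dt/6·(k1+2k2+2k3+k4)
t=0.005: state=(1.725, 2.234, 2.238)
t=0.010: state=(1.751, 2.258, 2.227)
t=0.015: state=(1.776, 2.283, 2.217)
continuing one RK4 step at a time; state shown every 40 steps (Δt=0.2):
t=0.200: state=(2.826, 3.489, 2.322)
t=0.400: state=(4.283, 4.996, 3.783)
t=0.600: state=(5.153, 5.187, 6.144)
t=0.800: state=(4.450, 3.856, 6.934)
t=1.000: state=(3.385, 3.003, 5.965)
t=1.200: state=(3.004, 2.988, 4.855)
t=1.400: state=(3.228, 3.444, 4.331)
t=1.600: state=(3.756, 4.036, 4.540)
t=1.800: state=(4.200, 4.331, 5.248)
t=2.000: state=(4.214, 4.107, 5.805)
t=2.200: state=(3.889, 3.708, 5.772)
t=2.400: state=(3.608, 3.523, 5.385)
t=2.600: state=(3.565, 3.601, 5.055)
t=2.800: state=(3.712, 3.808, 4.995)
t=3.000: state=(3.894, 3.967, 5.178)
t=3.200: state=(3.967, 3.965, 5.407)
t=3.400: state=(3.902, 3.847, 5.490)
t=3.600: state=(3.789, 3.741, 5.405)
t=3.800: state=(3.732, 3.724, 5.271)
t=4.000: state=(3.754, 3.780, 5.201)
t=4.200: state=(3.817, 3.848, 5.229)
t=4.400: state=(3.862, 3.873, 5.307)
t=4.600: state=(3.860, 3.848, 5.362)
t=4.610: state=(3.859, 3.846, 5.363)
largest grid value and its neighbours: z(0.760)=6.96850, z(0.765)=6.96886, z(0.770)=6.96783
parabola through these three points peaks at t≈0.764 with z≈6.96890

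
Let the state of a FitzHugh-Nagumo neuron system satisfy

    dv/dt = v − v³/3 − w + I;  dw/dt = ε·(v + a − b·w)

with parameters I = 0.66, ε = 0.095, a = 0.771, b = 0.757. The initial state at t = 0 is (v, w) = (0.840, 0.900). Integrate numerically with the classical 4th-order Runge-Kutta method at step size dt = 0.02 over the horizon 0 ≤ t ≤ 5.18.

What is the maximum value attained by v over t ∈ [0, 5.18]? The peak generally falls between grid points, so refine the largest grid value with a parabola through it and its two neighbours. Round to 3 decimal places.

t=0.000: state=(0.840, 0.900)
step 1 (dt=0.02): k1=(0.402, 0.088), k2=(0.403, 0.089), k3=(0.403, 0.089), k4=(0.403, 0.089); state += dt/6·(k1+2k2+2k3+k4)
t=0.020: state=(0.848, 0.902)
t=0.040: state=(0.856, 0.904)
t=0.060: state=(0.864, 0.905)
continuing one RK4 step at a time; state shown every 10 steps (Δt=0.2):
t=0.200: state=(0.921, 0.918)
t=0.400: state=(1.000, 0.938)
t=0.600: state=(1.075, 0.959)
t=0.800: state=(1.144, 0.980)
t=1.000: state=(1.205, 1.003)
t=1.200: state=(1.255, 1.027)
t=1.400: state=(1.296, 1.051)
t=1.600: state=(1.328, 1.075)
t=1.800: state=(1.350, 1.099)
t=2.000: state=(1.364, 1.124)
t=2.200: state=(1.372, 1.148)
t=2.400: state=(1.374, 1.172)
t=2.600: state=(1.371, 1.196)
t=2.800: state=(1.365, 1.219)
t=3.000: state=(1.355, 1.242)
t=3.200: state=(1.342, 1.264)
t=3.400: state=(1.328, 1.286)
t=3.600: state=(1.311, 1.307)
t=3.800: state=(1.293, 1.327)
t=4.000: state=(1.273, 1.347)
t=4.200: state=(1.252, 1.366)
t=4.400: state=(1.230, 1.385)
t=4.600: state=(1.206, 1.402)
t=4.800: state=(1.181, 1.419)
t=5.000: state=(1.155, 1.436)
t=5.180: state=(1.130, 1.450)
largest grid value and its neighbours: v(2.360)=1.37382, v(2.380)=1.37384, v(2.400)=1.37382
parabola through these three points peaks at t≈2.378 with v≈1.37384

max v = 1.374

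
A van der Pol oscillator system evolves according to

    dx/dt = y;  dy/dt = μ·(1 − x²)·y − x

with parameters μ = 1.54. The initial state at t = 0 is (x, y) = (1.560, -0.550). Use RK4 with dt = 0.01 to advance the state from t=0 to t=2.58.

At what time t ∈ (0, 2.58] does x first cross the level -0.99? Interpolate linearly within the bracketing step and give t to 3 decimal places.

t=0.000: state=(1.560, -0.550)
step 1 (dt=0.01): k1=(-0.550, -0.346), k2=(-0.552, -0.346), k3=(-0.552, -0.346), k4=(-0.553, -0.347); state += dt/6·(k1+2k2+2k3+k4)
t=0.010: state=(1.554, -0.553)
t=0.020: state=(1.549, -0.557)
t=0.030: state=(1.543, -0.560)
continuing one RK4 step at a time; state shown every 10 steps (Δt=0.1):
t=0.100: state=(1.503, -0.586)
t=0.200: state=(1.443, -0.624)
t=0.300: state=(1.378, -0.667)
t=0.400: state=(1.309, -0.715)
t=0.500: state=(1.235, -0.772)
t=0.600: state=(1.155, -0.838)
t=0.700: state=(1.067, -0.918)
t=0.800: state=(0.970, -1.014)
t=0.900: state=(0.863, -1.132)
t=1.000: state=(0.743, -1.278)
t=1.100: state=(0.607, -1.460)
t=1.200: state=(0.450, -1.687)
t=1.300: state=(0.267, -1.966)
t=1.400: state=(0.054, -2.301)
t=1.500: state=(-0.194, -2.673)
t=1.600: state=(-0.480, -3.027)
t=1.700: state=(-0.795, -3.248)
t=1.750: state=(-0.958, -3.261)
next step: t=1.760: state=(-0.991, -3.254) — x has crossed -0.99
linear interpolation between t=1.750 (-0.95810) and t=1.760 (-0.99068) → t≈1.760

t = 1.760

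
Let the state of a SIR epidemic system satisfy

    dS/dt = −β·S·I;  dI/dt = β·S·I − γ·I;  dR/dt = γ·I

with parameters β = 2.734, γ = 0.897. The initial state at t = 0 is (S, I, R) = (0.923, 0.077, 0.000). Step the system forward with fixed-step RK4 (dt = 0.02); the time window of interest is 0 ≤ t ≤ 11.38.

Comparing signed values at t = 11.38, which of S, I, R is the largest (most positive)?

t=0.000: state=(0.923, 0.077, 0.000)
step 1 (dt=0.02): k1=(-0.194, 0.125, 0.069), k2=(-0.197, 0.127, 0.070), k3=(-0.197, 0.127, 0.070), k4=(-0.200, 0.129, 0.071); state += dt/6·(k1+2k2+2k3+k4)
t=0.020: state=(0.919, 0.080, 0.001)
t=0.040: state=(0.915, 0.082, 0.003)
t=0.060: state=(0.911, 0.085, 0.004)
continuing one RK4 step at a time; state shown every 25 steps (Δt=0.5):
t=0.500: state=(0.789, 0.160, 0.052)
t=1.000: state=(0.590, 0.263, 0.147)
t=1.500: state=(0.391, 0.327, 0.282)
t=2.000: state=(0.249, 0.321, 0.429)
t=2.500: state=(0.166, 0.271, 0.563)
t=3.000: state=(0.119, 0.210, 0.671)
t=3.500: state=(0.093, 0.155, 0.752)
t=4.000: state=(0.078, 0.111, 0.811)
t=4.500: state=(0.069, 0.078, 0.853)
t=5.000: state=(0.063, 0.055, 0.883)
t=5.500: state=(0.059, 0.038, 0.903)
t=6.000: state=(0.056, 0.026, 0.918)
t=6.500: state=(0.055, 0.018, 0.927)
t=7.000: state=(0.054, 0.012, 0.934)
t=7.500: state=(0.053, 0.009, 0.939)
t=8.000: state=(0.052, 0.006, 0.942)
t=8.500: state=(0.052, 0.004, 0.944)
t=9.000: state=(0.052, 0.003, 0.946)
t=9.500: state=(0.052, 0.002, 0.947)
t=10.000: state=(0.051, 0.001, 0.947)
t=10.500: state=(0.051, 0.001, 0.948)
t=11.000: state=(0.051, 0.001, 0.948)
t=11.380: state=(0.051, 0.000, 0.948)
compare at T: S=0.051, I=0.000, R=0.948

largest component: R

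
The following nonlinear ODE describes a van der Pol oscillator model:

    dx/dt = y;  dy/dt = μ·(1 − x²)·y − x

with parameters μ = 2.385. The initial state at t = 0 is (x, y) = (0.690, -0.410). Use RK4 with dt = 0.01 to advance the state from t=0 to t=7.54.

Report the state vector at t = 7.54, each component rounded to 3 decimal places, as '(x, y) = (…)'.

t=0.000: state=(0.690, -0.410)
step 1 (dt=0.01): k1=(-0.410, -1.202), k2=(-0.416, -1.211), k3=(-0.416, -1.211), k4=(-0.422, -1.219); state += dt/6·(k1+2k2+2k3+k4)
t=0.010: state=(0.686, -0.422)
t=0.020: state=(0.682, -0.434)
t=0.030: state=(0.677, -0.447)
continuing one RK4 step at a time; state shown every 25 steps (Δt=0.25):
t=0.250: state=(0.545, -0.780)
t=0.500: state=(0.279, -1.409)
t=0.750: state=(-0.204, -2.552)
t=1.000: state=(-0.996, -3.518)
t=1.250: state=(-1.700, -1.731)
t=1.500: state=(-1.903, -0.182)
t=1.750: state=(-1.888, 0.203)
t=2.000: state=(-1.824, 0.293)
t=2.250: state=(-1.746, 0.331)
t=2.500: state=(-1.659, 0.364)
t=2.750: state=(-1.563, 0.403)
t=3.000: state=(-1.457, 0.454)
t=3.250: state=(-1.335, 0.527)
t=3.500: state=(-1.190, 0.638)
t=3.750: state=(-1.010, 0.823)
t=4.000: state=(-0.766, 1.167)
t=4.250: state=(-0.395, 1.891)
t=4.500: state=(0.246, 3.387)
t=4.750: state=(1.252, 4.054)
t=5.000: state=(1.917, 1.186)
t=5.250: state=(2.022, -0.030)
t=5.500: state=(1.981, -0.238)
t=5.750: state=(1.915, -0.284)
t=6.000: state=(1.841, -0.307)
t=6.250: state=(1.761, -0.331)
t=6.500: state=(1.675, -0.360)
t=6.750: state=(1.580, -0.396)
t=7.000: state=(1.476, -0.445)
t=7.250: state=(1.356, -0.513)
t=7.500: state=(1.216, -0.616)
t=7.540: state=(1.191, -0.637)

(x, y) = (1.191, -0.637)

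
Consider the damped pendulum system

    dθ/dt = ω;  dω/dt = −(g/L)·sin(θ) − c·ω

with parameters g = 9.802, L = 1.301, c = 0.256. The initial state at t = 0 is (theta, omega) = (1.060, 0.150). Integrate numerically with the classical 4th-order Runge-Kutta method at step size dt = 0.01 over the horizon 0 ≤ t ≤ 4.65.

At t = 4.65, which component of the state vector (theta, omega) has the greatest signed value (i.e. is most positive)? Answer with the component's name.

t=0.000: state=(1.060, 0.150)
step 1 (dt=0.01): k1=(0.150, -6.611), k2=(0.117, -6.605), k3=(0.117, -6.605), k4=(0.084, -6.598); state += dt/6·(k1+2k2+2k3+k4)
t=0.010: state=(1.061, 0.084)
t=0.020: state=(1.062, 0.018)
t=0.030: state=(1.062, -0.048)
continuing one RK4 step at a time; state shown every 20 steps (Δt=0.2):
t=0.200: state=(0.961, -1.117)
t=0.400: state=(0.630, -2.121)
t=0.600: state=(0.149, -2.576)
t=0.800: state=(-0.350, -2.292)
t=1.000: state=(-0.727, -1.408)
t=1.200: state=(-0.895, -0.254)
t=1.400: state=(-0.829, 0.892)
t=1.600: state=(-0.554, 1.797)
t=1.800: state=(-0.143, 2.213)
t=2.000: state=(0.288, 1.989)
t=2.200: state=(0.617, 1.233)
t=2.400: state=(0.764, 0.217)
t=2.600: state=(0.704, -0.795)
t=2.800: state=(0.461, -1.576)
t=3.000: state=(0.104, -1.910)
t=3.200: state=(-0.265, -1.689)
t=3.400: state=(-0.541, -1.013)
t=3.600: state=(-0.656, -0.116)
t=3.800: state=(-0.589, 0.763)
t=4.000: state=(-0.366, 1.411)
t=4.200: state=(-0.052, 1.648)
t=4.400: state=(0.261, 1.406)
t=4.600: state=(0.485, 0.786)
t=4.650: state=(0.519, 0.596)
compare at T: theta=0.519, omega=0.596

largest component: omega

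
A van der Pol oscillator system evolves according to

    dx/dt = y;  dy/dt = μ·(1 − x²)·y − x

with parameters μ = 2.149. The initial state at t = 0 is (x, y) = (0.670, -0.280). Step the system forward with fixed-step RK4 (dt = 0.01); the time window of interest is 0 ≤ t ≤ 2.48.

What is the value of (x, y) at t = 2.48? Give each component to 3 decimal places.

t=0.000: state=(0.670, -0.280)
step 1 (dt=0.01): k1=(-0.280, -1.002), k2=(-0.285, -1.007), k3=(-0.285, -1.007), k4=(-0.290, -1.013); state += dt/6·(k1+2k2+2k3+k4)
t=0.010: state=(0.667, -0.290)
t=0.020: state=(0.664, -0.300)
t=0.030: state=(0.661, -0.311)
continuing one RK4 step at a time; state shown every 10 steps (Δt=0.1):
t=0.100: state=(0.637, -0.386)
t=0.200: state=(0.592, -0.507)
t=0.300: state=(0.535, -0.648)
t=0.400: state=(0.462, -0.816)
t=0.500: state=(0.370, -1.020)
t=0.600: state=(0.256, -1.273)
t=0.700: state=(0.114, -1.587)
t=0.800: state=(-0.064, -1.969)
t=0.900: state=(-0.282, -2.406)
t=1.000: state=(-0.544, -2.829)
t=1.100: state=(-0.843, -3.088)
t=1.200: state=(-1.150, -2.988)
t=1.300: state=(-1.426, -2.465)
t=1.400: state=(-1.635, -1.706)
t=1.500: state=(-1.769, -0.991)
t=1.600: state=(-1.840, -0.465)
t=1.700: state=(-1.868, -0.131)
t=1.800: state=(-1.870, 0.068)
t=1.900: state=(-1.857, 0.185)
t=2.000: state=(-1.835, 0.254)
t=2.100: state=(-1.807, 0.298)
t=2.200: state=(-1.776, 0.328)
t=2.300: state=(-1.742, 0.351)
t=2.400: state=(-1.706, 0.371)
t=2.480: state=(-1.675, 0.385)

(x, y) = (-1.675, 0.385)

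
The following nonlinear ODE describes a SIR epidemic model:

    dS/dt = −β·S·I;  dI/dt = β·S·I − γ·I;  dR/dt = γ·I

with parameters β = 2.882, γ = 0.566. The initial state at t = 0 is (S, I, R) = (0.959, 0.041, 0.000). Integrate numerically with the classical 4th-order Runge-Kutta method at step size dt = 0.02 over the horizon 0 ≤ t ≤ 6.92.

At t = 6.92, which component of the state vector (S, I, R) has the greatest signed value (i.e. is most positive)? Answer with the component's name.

largest component: R

t=0.000: state=(0.959, 0.041, 0.000)
step 1 (dt=0.02): k1=(-0.113, 0.090, 0.023), k2=(-0.116, 0.092, 0.024), k3=(-0.116, 0.092, 0.024), k4=(-0.118, 0.094, 0.024); state += dt/6·(k1+2k2+2k3+k4)
t=0.020: state=(0.957, 0.043, 0.000)
t=0.040: state=(0.954, 0.045, 0.001)
t=0.060: state=(0.952, 0.047, 0.001)
continuing one RK4 step at a time; state shown every 25 steps (Δt=0.5):
t=0.500: state=(0.863, 0.116, 0.021)
t=1.000: state=(0.661, 0.266, 0.073)
t=1.500: state=(0.398, 0.429, 0.173)
t=2.000: state=(0.202, 0.492, 0.306)
t=2.500: state=(0.101, 0.457, 0.442)
t=3.000: state=(0.055, 0.384, 0.561)
t=3.500: state=(0.033, 0.308, 0.659)
t=4.000: state=(0.023, 0.241, 0.736)
t=4.500: state=(0.017, 0.187, 0.797)
t=5.000: state=(0.013, 0.144, 0.843)
t=5.500: state=(0.011, 0.110, 0.879)
t=6.000: state=(0.010, 0.084, 0.906)
t=6.500: state=(0.009, 0.064, 0.927)
t=6.920: state=(0.008, 0.051, 0.941)
compare at T: S=0.008, I=0.051, R=0.941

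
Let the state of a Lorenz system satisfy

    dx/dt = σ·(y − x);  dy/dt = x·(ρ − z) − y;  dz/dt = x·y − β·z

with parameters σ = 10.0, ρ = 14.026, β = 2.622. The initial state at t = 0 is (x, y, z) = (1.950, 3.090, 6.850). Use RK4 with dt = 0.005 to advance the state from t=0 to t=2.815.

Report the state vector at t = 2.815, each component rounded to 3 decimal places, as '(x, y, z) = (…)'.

(x, y, z) = (4.692, 5.410, 10.456)

t=0.000: state=(1.950, 3.090, 6.850)
step 1 (dt=0.005): k1=(11.400, 10.903, -11.935), k2=(11.388, 11.139, -11.715), k3=(11.394, 11.138, -11.715), k4=(11.387, 11.374, -11.494); state += dt/6·(k1+2k2+2k3+k4)
t=0.005: state=(2.007, 3.146, 6.791)
t=0.010: state=(2.064, 3.204, 6.735)
t=0.015: state=(2.121, 3.264, 6.681)
continuing one RK4 step at a time; state shown every 20 steps (Δt=0.1):
t=0.100: state=(3.197, 4.657, 6.151)
t=0.200: state=(4.998, 7.158, 6.879)
t=0.300: state=(7.388, 9.816, 10.055)
t=0.400: state=(9.166, 9.873, 15.329)
t=0.500: state=(8.368, 6.219, 18.252)
t=0.600: state=(5.729, 3.074, 16.813)
t=0.700: state=(3.624, 2.154, 13.925)
t=0.800: state=(2.738, 2.364, 11.309)
t=0.900: state=(2.750, 3.104, 9.341)
t=1.000: state=(3.406, 4.359, 8.186)
t=1.100: state=(4.660, 6.210, 8.177)
t=1.200: state=(6.424, 8.301, 9.895)
t=1.300: state=(8.049, 9.171, 13.394)
t=1.400: state=(8.234, 7.409, 16.483)
t=1.500: state=(6.683, 4.699, 16.646)
t=1.600: state=(4.826, 3.282, 14.737)
t=1.700: state=(3.746, 3.129, 12.490)
t=1.800: state=(3.531, 3.683, 10.667)
t=1.900: state=(3.992, 4.744, 9.585)
t=2.000: state=(4.998, 6.231, 9.548)
t=2.100: state=(6.353, 7.738, 10.891)
t=2.200: state=(7.501, 8.251, 13.398)
t=2.300: state=(7.609, 7.043, 15.535)
t=2.400: state=(6.544, 5.158, 15.751)
t=2.500: state=(5.197, 4.026, 14.423)
t=2.600: state=(4.350, 3.849, 12.696)
t=2.700: state=(4.180, 4.321, 11.267)
t=2.800: state=(4.589, 5.243, 10.497)
t=2.815: state=(4.692, 5.410, 10.456)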